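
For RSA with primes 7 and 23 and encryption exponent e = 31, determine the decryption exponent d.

Step 1: n = 7 * 23 = 161.
Step 2: phi(n) = 6 * 22 = 132.
Step 3: Find d such that 31 * d = 1 (mod 132).
Step 4: d = 31^(-1) mod 132 = 115.
Verification: 31 * 115 = 3565 = 27 * 132 + 1.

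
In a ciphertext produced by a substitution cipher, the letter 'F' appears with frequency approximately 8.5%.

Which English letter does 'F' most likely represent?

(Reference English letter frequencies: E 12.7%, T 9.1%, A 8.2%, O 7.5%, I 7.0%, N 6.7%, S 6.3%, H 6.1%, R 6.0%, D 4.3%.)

Step 1: The observed frequency is 8.5%.
Step 2: Compare with English frequencies:
  E: 12.7% (difference: 4.2%)
  T: 9.1% (difference: 0.6%)
  A: 8.2% (difference: 0.3%) <-- closest
  O: 7.5% (difference: 1.0%)
  I: 7.0% (difference: 1.5%)
  N: 6.7% (difference: 1.8%)
  S: 6.3% (difference: 2.2%)
  H: 6.1% (difference: 2.4%)
  R: 6.0% (difference: 2.5%)
  D: 4.3% (difference: 4.2%)
Step 3: 'F' most likely represents 'A' (frequency 8.2%).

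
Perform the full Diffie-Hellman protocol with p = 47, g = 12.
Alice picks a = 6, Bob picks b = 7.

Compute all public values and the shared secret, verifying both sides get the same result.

Step 1: A = g^a mod p = 12^6 mod 47 = 27.
Step 2: B = g^b mod p = 12^7 mod 47 = 42.
Step 3: Alice computes s = B^a mod p = 42^6 mod 47 = 21.
Step 4: Bob computes s = A^b mod p = 27^7 mod 47 = 21.
Both sides agree: shared secret = 21.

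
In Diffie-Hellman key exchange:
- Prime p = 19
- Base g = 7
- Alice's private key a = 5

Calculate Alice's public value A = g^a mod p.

Step 1: A = g^a mod p = 7^5 mod 19.
  7^1 mod 19 = 7
  7^2 mod 19 = (7 * 7) mod 19 = 11
  7^3 mod 19 = (11 * 7) mod 19 = 1
  7^4 mod 19 = (1 * 7) mod 19 = 7
  7^5 mod 19 = (7 * 7) mod 19 = 11
Result: A = 11.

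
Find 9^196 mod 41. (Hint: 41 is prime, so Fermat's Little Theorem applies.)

Step 1: Since 41 is prime, by Fermat's Little Theorem: 9^40 = 1 (mod 41).
Step 2: Reduce exponent: 196 mod 40 = 36.
Step 3: So 9^196 = 9^36 (mod 41).
Step 4: 9^36 mod 41 = 1.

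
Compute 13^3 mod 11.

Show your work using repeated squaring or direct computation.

Step 1: Compute 13^3 mod 11 step by step, reducing modulo 11 at each step.
  13^1 mod 11 = 2
  13^2 mod 11 = (2 * 13) mod 11 = 4
  13^3 mod 11 = (4 * 13) mod 11 = 8
Step 2: Result = 8.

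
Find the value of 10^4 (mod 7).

Step 1: Compute 10^4 mod 7 step by step, reducing modulo 7 at each step.
  10^1 mod 7 = 3
  10^2 mod 7 = (3 * 10) mod 7 = 2
  10^3 mod 7 = (2 * 10) mod 7 = 6
  10^4 mod 7 = (6 * 10) mod 7 = 4
Step 2: Result = 4.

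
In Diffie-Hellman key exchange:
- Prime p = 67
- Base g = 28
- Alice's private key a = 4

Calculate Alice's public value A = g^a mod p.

Step 1: A = g^a mod p = 28^4 mod 67.
  28^1 mod 67 = 28
  28^2 mod 67 = (28 * 28) mod 67 = 47
  28^3 mod 67 = (47 * 28) mod 67 = 43
  28^4 mod 67 = (43 * 28) mod 67 = 65
Result: A = 65.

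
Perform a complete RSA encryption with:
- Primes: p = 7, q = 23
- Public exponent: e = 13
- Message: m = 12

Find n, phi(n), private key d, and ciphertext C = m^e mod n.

Step 1: n = 7 * 23 = 161.
Step 2: phi(n) = (7-1)(23-1) = 6 * 22 = 132.
Step 3: Find d = 13^(-1) mod 132 = 61.
  Verify: 13 * 61 = 793 = 1 (mod 132).
Step 4: C = 12^13 mod 161 = 75.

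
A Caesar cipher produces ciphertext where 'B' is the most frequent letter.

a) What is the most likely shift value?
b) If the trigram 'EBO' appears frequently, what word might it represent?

Step 1: In English, 'E' is the most frequent letter (12.7%).
Step 2: The most frequent ciphertext letter is 'B' (position 1).
Step 3: Shift = (1 - 4) mod 26 = 23.
Step 4: Decrypt 'EBO' by shifting back 23:
  E -> H
  B -> E
  O -> R
Step 5: 'EBO' decrypts to 'HER'.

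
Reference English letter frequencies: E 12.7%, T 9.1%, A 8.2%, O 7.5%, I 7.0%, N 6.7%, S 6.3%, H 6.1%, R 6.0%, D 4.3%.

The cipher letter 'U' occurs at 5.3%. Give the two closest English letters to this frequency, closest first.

Step 1: Observed frequency of 'U' is 5.3%.
Step 2: Compute distances to each reference frequency and sort:
  R (6.0%): difference = 0.7% <-- BEST
  H (6.1%): difference = 0.8% <-- RUNNER-UP
  S (6.3%): difference = 1.0%
  D (4.3%): difference = 1.0%
  N (6.7%): difference = 1.4%
Step 3: Most likely is 'R' (6.0%, diff 0.7%); second most likely is 'H' (6.1%, diff 0.8%).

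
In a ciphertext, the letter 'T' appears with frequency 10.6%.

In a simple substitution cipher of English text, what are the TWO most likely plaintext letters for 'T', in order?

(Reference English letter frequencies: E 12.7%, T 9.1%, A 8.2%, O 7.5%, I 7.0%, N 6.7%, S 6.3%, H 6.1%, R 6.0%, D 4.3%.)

Step 1: Observed frequency of 'T' is 10.6%.
Step 2: Compute distances to each reference frequency and sort:
  T (9.1%): difference = 1.5% <-- BEST
  E (12.7%): difference = 2.1% <-- RUNNER-UP
  A (8.2%): difference = 2.4%
  O (7.5%): difference = 3.1%
  I (7.0%): difference = 3.6%
Step 3: Most likely is 'T' (9.1%, diff 1.5%); second most likely is 'E' (12.7%, diff 2.1%).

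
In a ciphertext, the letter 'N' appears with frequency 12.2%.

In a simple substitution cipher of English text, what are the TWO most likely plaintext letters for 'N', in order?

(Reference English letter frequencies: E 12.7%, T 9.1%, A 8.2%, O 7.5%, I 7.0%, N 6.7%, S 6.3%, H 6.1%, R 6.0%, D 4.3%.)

Step 1: Observed frequency of 'N' is 12.2%.
Step 2: Compute distances to each reference frequency and sort:
  E (12.7%): difference = 0.5% <-- BEST
  T (9.1%): difference = 3.1% <-- RUNNER-UP
  A (8.2%): difference = 4.0%
  O (7.5%): difference = 4.7%
  I (7.0%): difference = 5.2%
Step 3: Most likely is 'E' (12.7%, diff 0.5%); second most likely is 'T' (9.1%, diff 3.1%).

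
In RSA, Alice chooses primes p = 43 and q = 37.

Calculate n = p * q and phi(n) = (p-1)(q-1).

Step 1: n = p * q = 43 * 37 = 1591.
Step 2: phi(n) = (p-1)(q-1) = 42 * 36 = 1512.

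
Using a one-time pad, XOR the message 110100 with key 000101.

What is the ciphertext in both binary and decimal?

Step 1: Write out the XOR operation bit by bit:
  Message: 110100
  Key:     000101
  XOR:     110001
Step 2: Convert to decimal: 110001 = 49.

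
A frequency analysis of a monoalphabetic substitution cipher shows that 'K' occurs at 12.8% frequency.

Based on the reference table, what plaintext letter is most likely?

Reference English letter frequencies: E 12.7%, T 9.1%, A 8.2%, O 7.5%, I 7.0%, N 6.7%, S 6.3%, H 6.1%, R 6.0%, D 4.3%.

Step 1: The observed frequency is 12.8%.
Step 2: Compare with English frequencies:
  E: 12.7% (difference: 0.1%) <-- closest
  T: 9.1% (difference: 3.7%)
  A: 8.2% (difference: 4.6%)
  O: 7.5% (difference: 5.3%)
  I: 7.0% (difference: 5.8%)
  N: 6.7% (difference: 6.1%)
  S: 6.3% (difference: 6.5%)
  H: 6.1% (difference: 6.7%)
  R: 6.0% (difference: 6.8%)
  D: 4.3% (difference: 8.5%)
Step 3: 'K' most likely represents 'E' (frequency 12.7%).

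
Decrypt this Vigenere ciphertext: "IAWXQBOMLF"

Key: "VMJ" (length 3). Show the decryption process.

Step 1: Key 'VMJ' has length 3. Extended key: VMJVMJVMJV
Step 2: Decrypt each position:
  I(8) - V(21) = 13 = N
  A(0) - M(12) = 14 = O
  W(22) - J(9) = 13 = N
  X(23) - V(21) = 2 = C
  Q(16) - M(12) = 4 = E
  B(1) - J(9) = 18 = S
  O(14) - V(21) = 19 = T
  M(12) - M(12) = 0 = A
  L(11) - J(9) = 2 = C
  F(5) - V(21) = 10 = K
Plaintext: NONCESTACK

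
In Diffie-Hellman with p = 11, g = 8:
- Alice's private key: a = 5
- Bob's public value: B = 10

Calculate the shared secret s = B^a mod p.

Step 1: s = B^a mod p = 10^5 mod 11.
  10^1 mod 11 = 10
  10^2 mod 11 = (10 * 10) mod 11 = 1
  10^3 mod 11 = (1 * 10) mod 11 = 10
  10^4 mod 11 = (10 * 10) mod 11 = 1
  10^5 mod 11 = (1 * 10) mod 11 = 10
Result: shared secret = 10.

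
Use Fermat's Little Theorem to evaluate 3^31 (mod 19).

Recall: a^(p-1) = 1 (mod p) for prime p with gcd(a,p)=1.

Step 1: Since 19 is prime, by Fermat's Little Theorem: 3^18 = 1 (mod 19).
Step 2: Reduce exponent: 31 mod 18 = 13.
Step 3: So 3^31 = 3^13 (mod 19).
Step 4: 3^13 mod 19 = 14.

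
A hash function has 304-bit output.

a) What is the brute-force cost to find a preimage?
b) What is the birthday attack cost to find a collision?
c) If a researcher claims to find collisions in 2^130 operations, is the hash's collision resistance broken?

Step 1: Preimage resistance requires brute-force of 2^304 operations.
Step 2: Collision resistance (birthday bound) = 2^(304/2) = 2^152.
Step 3: The claimed attack costs 2^130 operations.
Step 4: Since 2^130 < 2^152, the claimed attack beats the generic birthday bound, so collision resistance is broken.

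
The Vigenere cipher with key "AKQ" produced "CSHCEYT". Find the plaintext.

Step 1: Extend key: AKQAKQA
Step 2: Decrypt each letter (c - k) mod 26:
  C(2) - A(0) = (2-0) mod 26 = 2 = C
  S(18) - K(10) = (18-10) mod 26 = 8 = I
  H(7) - Q(16) = (7-16) mod 26 = 17 = R
  C(2) - A(0) = (2-0) mod 26 = 2 = C
  E(4) - K(10) = (4-10) mod 26 = 20 = U
  Y(24) - Q(16) = (24-16) mod 26 = 8 = I
  T(19) - A(0) = (19-0) mod 26 = 19 = T
Plaintext: CIRCUIT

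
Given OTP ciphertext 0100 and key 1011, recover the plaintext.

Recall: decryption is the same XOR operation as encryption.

Step 1: XOR ciphertext with key:
  Ciphertext: 0100
  Key:        1011
  XOR:        1111
Step 2: Plaintext = 1111 = 15 in decimal.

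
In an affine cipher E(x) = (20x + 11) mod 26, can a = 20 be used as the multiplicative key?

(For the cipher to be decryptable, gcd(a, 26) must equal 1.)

Step 1: Compute gcd(20, 26).
Step 2: gcd(20, 26) = 2.
Since gcd = 2 != 1, 20 shares a common factor with 26, so it cannot be used.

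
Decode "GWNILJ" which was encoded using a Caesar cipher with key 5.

Step 1: Reverse the shift by subtracting 5 from each letter position.
  G (position 6) -> position (6-5) mod 26 = 1 -> B
  W (position 22) -> position (22-5) mod 26 = 17 -> R
  N (position 13) -> position (13-5) mod 26 = 8 -> I
  I (position 8) -> position (8-5) mod 26 = 3 -> D
  L (position 11) -> position (11-5) mod 26 = 6 -> G
  J (position 9) -> position (9-5) mod 26 = 4 -> E
Decrypted message: BRIDGE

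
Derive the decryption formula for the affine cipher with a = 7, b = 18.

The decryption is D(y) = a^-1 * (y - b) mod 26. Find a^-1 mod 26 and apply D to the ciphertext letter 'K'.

Step 1: Find a^-1, the modular inverse of 7 mod 26.
Step 2: We need 7 * a^-1 = 1 (mod 26).
Step 3: 7 * 15 = 105 = 4 * 26 + 1, so a^-1 = 15.
Step 4: D(y) = 15(y - 18) mod 26.
Step 5: Apply to 'K' (y = 10): D(10) = 15 * (10 - 18) mod 26 = 15 * -8 mod 26 = 10 -> 'K'.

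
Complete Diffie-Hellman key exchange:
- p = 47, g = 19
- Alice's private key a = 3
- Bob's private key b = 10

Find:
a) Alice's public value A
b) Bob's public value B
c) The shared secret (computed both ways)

Step 1: A = g^a mod p = 19^3 mod 47 = 44.
Step 2: B = g^b mod p = 19^10 mod 47 = 4.
Step 3: Alice computes s = B^a mod p = 4^3 mod 47 = 17.
Step 4: Bob computes s = A^b mod p = 44^10 mod 47 = 17.
Both sides agree: shared secret = 17.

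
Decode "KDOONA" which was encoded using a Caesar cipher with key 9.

Step 1: Reverse the shift by subtracting 9 from each letter position.
  K (position 10) -> position (10-9) mod 26 = 1 -> B
  D (position 3) -> position (3-9) mod 26 = 20 -> U
  O (position 14) -> position (14-9) mod 26 = 5 -> F
  O (position 14) -> position (14-9) mod 26 = 5 -> F
  N (position 13) -> position (13-9) mod 26 = 4 -> E
  A (position 0) -> position (0-9) mod 26 = 17 -> R
Decrypted message: BUFFER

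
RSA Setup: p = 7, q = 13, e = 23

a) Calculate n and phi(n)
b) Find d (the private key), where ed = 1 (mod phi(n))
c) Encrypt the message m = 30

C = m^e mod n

Step 1: n = 7 * 13 = 91.
Step 2: phi(n) = (7-1)(13-1) = 6 * 12 = 72.
Step 3: Find d = 23^(-1) mod 72 = 47.
  Verify: 23 * 47 = 1081 = 1 (mod 72).
Step 4: C = 30^23 mod 91 = 88.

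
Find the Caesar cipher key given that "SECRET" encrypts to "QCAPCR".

Step 1: Compare first letters: S (position 18) -> Q (position 16).
Step 2: Shift = (16 - 18) mod 26 = 24.
The shift value is 24.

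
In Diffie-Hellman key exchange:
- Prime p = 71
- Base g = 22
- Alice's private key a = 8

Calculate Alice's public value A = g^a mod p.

Step 1: A = g^a mod p = 22^8 mod 71.
  22^1 mod 71 = 22
  22^2 mod 71 = (22 * 22) mod 71 = 58
  22^3 mod 71 = (58 * 22) mod 71 = 69
  22^4 mod 71 = (69 * 22) mod 71 = 27
  22^5 mod 71 = (27 * 22) mod 71 = 26
  22^6 mod 71 = (26 * 22) mod 71 = 4
  22^7 mod 71 = (4 * 22) mod 71 = 17
  22^8 mod 71 = (17 * 22) mod 71 = 19
Result: A = 19.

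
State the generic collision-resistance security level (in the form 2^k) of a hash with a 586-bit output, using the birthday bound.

Step 1: The birthday paradox gives collision probability ~50% after sqrt(2^n) = 2^(n/2) hashes.
Step 2: For 586-bit output: 2^(586/2) = 2^293.
Step 3: Approximately 2^293 hash computations needed.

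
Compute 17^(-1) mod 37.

Step 1: We need x such that 17 * x = 1 (mod 37).
Step 2: Using the extended Euclidean algorithm or trial:
  17 * 24 = 408 = 11 * 37 + 1.
Step 3: Since 408 mod 37 = 1, the inverse is x = 24.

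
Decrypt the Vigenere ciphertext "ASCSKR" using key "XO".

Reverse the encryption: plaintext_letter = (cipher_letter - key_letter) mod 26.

Step 1: Extend key: XOXOXO
Step 2: Decrypt each letter (c - k) mod 26:
  A(0) - X(23) = (0-23) mod 26 = 3 = D
  S(18) - O(14) = (18-14) mod 26 = 4 = E
  C(2) - X(23) = (2-23) mod 26 = 5 = F
  S(18) - O(14) = (18-14) mod 26 = 4 = E
  K(10) - X(23) = (10-23) mod 26 = 13 = N
  R(17) - O(14) = (17-14) mod 26 = 3 = D
Plaintext: DEFEND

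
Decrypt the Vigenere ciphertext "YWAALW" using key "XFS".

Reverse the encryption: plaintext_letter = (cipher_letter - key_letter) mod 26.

Step 1: Extend key: XFSXFS
Step 2: Decrypt each letter (c - k) mod 26:
  Y(24) - X(23) = (24-23) mod 26 = 1 = B
  W(22) - F(5) = (22-5) mod 26 = 17 = R
  A(0) - S(18) = (0-18) mod 26 = 8 = I
  A(0) - X(23) = (0-23) mod 26 = 3 = D
  L(11) - F(5) = (11-5) mod 26 = 6 = G
  W(22) - S(18) = (22-18) mod 26 = 4 = E
Plaintext: BRIDGE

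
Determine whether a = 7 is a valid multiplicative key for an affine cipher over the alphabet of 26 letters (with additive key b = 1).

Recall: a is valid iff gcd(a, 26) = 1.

Step 1: Compute gcd(7, 26).
Step 2: gcd(7, 26) = 1.
Since gcd = 1, 7 is coprime with 26, so it is a valid key.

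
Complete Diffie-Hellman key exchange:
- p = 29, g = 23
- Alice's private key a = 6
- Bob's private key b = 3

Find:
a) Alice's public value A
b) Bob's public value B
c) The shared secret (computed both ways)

Step 1: A = g^a mod p = 23^6 mod 29 = 24.
Step 2: B = g^b mod p = 23^3 mod 29 = 16.
Step 3: Alice computes s = B^a mod p = 16^6 mod 29 = 20.
Step 4: Bob computes s = A^b mod p = 24^3 mod 29 = 20.
Both sides agree: shared secret = 20.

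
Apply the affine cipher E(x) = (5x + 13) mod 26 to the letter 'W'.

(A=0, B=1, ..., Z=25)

Step 1: Convert 'W' to number: x = 22.
Step 2: E(22) = (5 * 22 + 13) mod 26 = 123 mod 26 = 19.
Step 3: Convert 19 back to letter: T.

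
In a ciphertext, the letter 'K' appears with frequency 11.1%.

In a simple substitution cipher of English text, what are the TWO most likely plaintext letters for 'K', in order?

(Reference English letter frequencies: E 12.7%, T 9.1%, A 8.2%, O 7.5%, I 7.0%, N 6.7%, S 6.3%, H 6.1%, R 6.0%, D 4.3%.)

Step 1: Observed frequency of 'K' is 11.1%.
Step 2: Compute distances to each reference frequency and sort:
  E (12.7%): difference = 1.6% <-- BEST
  T (9.1%): difference = 2.0% <-- RUNNER-UP
  A (8.2%): difference = 2.9%
  O (7.5%): difference = 3.6%
  I (7.0%): difference = 4.1%
Step 3: Most likely is 'E' (12.7%, diff 1.6%); second most likely is 'T' (9.1%, diff 2.0%).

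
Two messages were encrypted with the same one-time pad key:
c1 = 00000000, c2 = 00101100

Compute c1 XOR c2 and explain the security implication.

Step 1: c1 XOR c2 = (m1 XOR k) XOR (m2 XOR k).
Step 2: By XOR associativity/commutativity: = m1 XOR m2 XOR k XOR k = m1 XOR m2.
Step 3: 00000000 XOR 00101100 = 00101100 = 44.
Step 4: The key cancels out! An attacker learns m1 XOR m2 = 44, revealing the relationship between plaintexts.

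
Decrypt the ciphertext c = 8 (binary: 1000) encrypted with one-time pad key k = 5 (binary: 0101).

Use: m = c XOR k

Step 1: XOR ciphertext with key:
  Ciphertext: 1000
  Key:        0101
  XOR:        1101
Step 2: Plaintext = 1101 = 13 in decimal.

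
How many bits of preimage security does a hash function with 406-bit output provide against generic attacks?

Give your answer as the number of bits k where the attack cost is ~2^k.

Step 1: The hash has a 406-bit output.
Step 2: Preimage resistance means: given a digest h(x), it should be infeasible to find any input that hashes to it.
With a 406-bit output there are 2^406 possible digests, so a generic brute-force preimage search costs about 2^406 evaluations.
Step 3: Security level = 406 bits.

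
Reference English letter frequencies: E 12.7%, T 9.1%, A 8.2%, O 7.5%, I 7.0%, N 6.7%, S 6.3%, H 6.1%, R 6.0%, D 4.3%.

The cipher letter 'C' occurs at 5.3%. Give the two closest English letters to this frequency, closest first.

Step 1: Observed frequency of 'C' is 5.3%.
Step 2: Compute distances to each reference frequency and sort:
  R (6.0%): difference = 0.7% <-- BEST
  H (6.1%): difference = 0.8% <-- RUNNER-UP
  S (6.3%): difference = 1.0%
  D (4.3%): difference = 1.0%
  N (6.7%): difference = 1.4%
Step 3: Most likely is 'R' (6.0%, diff 0.7%); second most likely is 'H' (6.1%, diff 0.8%).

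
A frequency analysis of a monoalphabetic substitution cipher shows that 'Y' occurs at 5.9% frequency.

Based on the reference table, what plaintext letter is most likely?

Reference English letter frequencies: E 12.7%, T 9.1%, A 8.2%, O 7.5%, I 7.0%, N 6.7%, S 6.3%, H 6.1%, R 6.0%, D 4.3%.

Step 1: The observed frequency is 5.9%.
Step 2: Compare with English frequencies:
  E: 12.7% (difference: 6.8%)
  T: 9.1% (difference: 3.2%)
  A: 8.2% (difference: 2.3%)
  O: 7.5% (difference: 1.6%)
  I: 7.0% (difference: 1.1%)
  N: 6.7% (difference: 0.8%)
  S: 6.3% (difference: 0.4%)
  H: 6.1% (difference: 0.2%)
  R: 6.0% (difference: 0.1%) <-- closest
  D: 4.3% (difference: 1.6%)
Step 3: 'Y' most likely represents 'R' (frequency 6.0%).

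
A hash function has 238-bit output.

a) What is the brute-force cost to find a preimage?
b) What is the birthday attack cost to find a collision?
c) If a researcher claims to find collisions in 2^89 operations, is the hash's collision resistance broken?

Step 1: Preimage resistance requires brute-force of 2^238 operations.
Step 2: Collision resistance (birthday bound) = 2^(238/2) = 2^119.
Step 3: The claimed attack costs 2^89 operations.
Step 4: Since 2^89 < 2^119, the claimed attack beats the generic birthday bound, so collision resistance is broken.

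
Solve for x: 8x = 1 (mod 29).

Step 1: We need x such that 8 * x = 1 (mod 29).
Step 2: Using the extended Euclidean algorithm or trial:
  8 * 11 = 88 = 3 * 29 + 1.
Step 3: Since 88 mod 29 = 1, the inverse is x = 11.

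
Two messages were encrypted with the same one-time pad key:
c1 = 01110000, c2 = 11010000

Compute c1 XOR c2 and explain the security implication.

Step 1: c1 XOR c2 = (m1 XOR k) XOR (m2 XOR k).
Step 2: By XOR associativity/commutativity: = m1 XOR m2 XOR k XOR k = m1 XOR m2.
Step 3: 01110000 XOR 11010000 = 10100000 = 160.
Step 4: The key cancels out! An attacker learns m1 XOR m2 = 160, revealing the relationship between plaintexts.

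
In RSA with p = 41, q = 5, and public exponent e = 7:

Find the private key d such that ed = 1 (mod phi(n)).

Step 1: n = 41 * 5 = 205.
Step 2: phi(n) = 40 * 4 = 160.
Step 3: Find d such that 7 * d = 1 (mod 160).
Step 4: d = 7^(-1) mod 160 = 23.
Verification: 7 * 23 = 161 = 1 * 160 + 1.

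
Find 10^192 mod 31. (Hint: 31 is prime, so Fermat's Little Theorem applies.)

Step 1: Since 31 is prime, by Fermat's Little Theorem: 10^30 = 1 (mod 31).
Step 2: Reduce exponent: 192 mod 30 = 12.
Step 3: So 10^192 = 10^12 (mod 31).
Step 4: 10^12 mod 31 = 4.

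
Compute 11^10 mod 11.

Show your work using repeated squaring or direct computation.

Step 1: Compute 11^10 mod 11 step by step, reducing modulo 11 at each step.
  11^1 mod 11 = 0
  11^2 mod 11 = (0 * 11) mod 11 = 0
  11^3 mod 11 = (0 * 11) mod 11 = 0
  11^4 mod 11 = (0 * 11) mod 11 = 0
  11^5 mod 11 = (0 * 11) mod 11 = 0
  11^6 mod 11 = (0 * 11) mod 11 = 0
  11^7 mod 11 = (0 * 11) mod 11 = 0
  11^8 mod 11 = (0 * 11) mod 11 = 0
  11^9 mod 11 = (0 * 11) mod 11 = 0
  11^10 mod 11 = (0 * 11) mod 11 = 0
Step 2: Result = 0.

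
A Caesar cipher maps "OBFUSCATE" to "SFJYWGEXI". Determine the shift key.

Step 1: Compare first letters: O (position 14) -> S (position 18).
Step 2: Shift = (18 - 14) mod 26 = 4.
The shift value is 4.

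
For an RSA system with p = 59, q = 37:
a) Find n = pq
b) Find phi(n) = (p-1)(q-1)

Step 1: n = p * q = 59 * 37 = 2183.
Step 2: phi(n) = (p-1)(q-1) = 58 * 36 = 2088.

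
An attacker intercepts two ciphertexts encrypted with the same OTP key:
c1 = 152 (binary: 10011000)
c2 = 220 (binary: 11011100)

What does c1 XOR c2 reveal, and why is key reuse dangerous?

Step 1: c1 XOR c2 = (m1 XOR k) XOR (m2 XOR k).
Step 2: By XOR associativity/commutativity: = m1 XOR m2 XOR k XOR k = m1 XOR m2.
Step 3: 10011000 XOR 11011100 = 01000100 = 68.
Step 4: The key cancels out! An attacker learns m1 XOR m2 = 68, revealing the relationship between plaintexts.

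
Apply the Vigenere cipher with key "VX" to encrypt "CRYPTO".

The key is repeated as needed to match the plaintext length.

Step 1: Repeat key to match plaintext length:
  Plaintext: CRYPTO
  Key:       VXVXVX
Step 2: Encrypt each letter:
  C(2) + V(21) = (2+21) mod 26 = 23 = X
  R(17) + X(23) = (17+23) mod 26 = 14 = O
  Y(24) + V(21) = (24+21) mod 26 = 19 = T
  P(15) + X(23) = (15+23) mod 26 = 12 = M
  T(19) + V(21) = (19+21) mod 26 = 14 = O
  O(14) + X(23) = (14+23) mod 26 = 11 = L
Ciphertext: XOTMOL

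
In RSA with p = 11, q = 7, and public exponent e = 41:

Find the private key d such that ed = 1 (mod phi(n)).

Step 1: n = 11 * 7 = 77.
Step 2: phi(n) = 10 * 6 = 60.
Step 3: Find d such that 41 * d = 1 (mod 60).
Step 4: d = 41^(-1) mod 60 = 41.
Verification: 41 * 41 = 1681 = 28 * 60 + 1.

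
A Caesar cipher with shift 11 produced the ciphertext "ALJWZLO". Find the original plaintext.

Step 1: Reverse the shift by subtracting 11 from each letter position.
  A (position 0) -> position (0-11) mod 26 = 15 -> P
  L (position 11) -> position (11-11) mod 26 = 0 -> A
  J (position 9) -> position (9-11) mod 26 = 24 -> Y
  W (position 22) -> position (22-11) mod 26 = 11 -> L
  Z (position 25) -> position (25-11) mod 26 = 14 -> O
  L (position 11) -> position (11-11) mod 26 = 0 -> A
  O (position 14) -> position (14-11) mod 26 = 3 -> D
Decrypted message: PAYLOAD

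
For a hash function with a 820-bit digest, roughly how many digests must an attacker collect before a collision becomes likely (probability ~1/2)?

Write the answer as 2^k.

Step 1: The birthday paradox gives collision probability ~50% after sqrt(2^n) = 2^(n/2) hashes.
Step 2: For 820-bit output: 2^(820/2) = 2^410.
Step 3: Approximately 2^410 hash computations needed.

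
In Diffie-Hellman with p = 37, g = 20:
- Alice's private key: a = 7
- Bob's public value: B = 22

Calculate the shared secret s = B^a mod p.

Step 1: s = B^a mod p = 22^7 mod 37.
  22^1 mod 37 = 22
  22^2 mod 37 = (22 * 22) mod 37 = 3
  22^3 mod 37 = (3 * 22) mod 37 = 29
  22^4 mod 37 = (29 * 22) mod 37 = 9
  22^5 mod 37 = (9 * 22) mod 37 = 13
  22^6 mod 37 = (13 * 22) mod 37 = 27
  22^7 mod 37 = (27 * 22) mod 37 = 2
Result: shared secret = 2.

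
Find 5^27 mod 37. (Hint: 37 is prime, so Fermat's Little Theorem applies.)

Step 1: Since 37 is prime, by Fermat's Little Theorem: 5^36 = 1 (mod 37).
Step 2: Reduce exponent: 27 mod 36 = 27.
Step 3: So 5^27 = 5^27 (mod 37).
Step 4: 5^27 mod 37 = 31.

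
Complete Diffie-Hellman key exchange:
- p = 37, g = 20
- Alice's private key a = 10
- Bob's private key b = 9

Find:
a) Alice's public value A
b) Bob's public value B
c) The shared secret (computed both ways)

Step 1: A = g^a mod p = 20^10 mod 37 = 28.
Step 2: B = g^b mod p = 20^9 mod 37 = 31.
Step 3: Alice computes s = B^a mod p = 31^10 mod 37 = 36.
Step 4: Bob computes s = A^b mod p = 28^9 mod 37 = 36.
Both sides agree: shared secret = 36.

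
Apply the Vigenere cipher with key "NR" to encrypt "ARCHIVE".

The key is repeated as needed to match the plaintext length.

Step 1: Repeat key to match plaintext length:
  Plaintext: ARCHIVE
  Key:       NRNRNRN
Step 2: Encrypt each letter:
  A(0) + N(13) = (0+13) mod 26 = 13 = N
  R(17) + R(17) = (17+17) mod 26 = 8 = I
  C(2) + N(13) = (2+13) mod 26 = 15 = P
  H(7) + R(17) = (7+17) mod 26 = 24 = Y
  I(8) + N(13) = (8+13) mod 26 = 21 = V
  V(21) + R(17) = (21+17) mod 26 = 12 = M
  E(4) + N(13) = (4+13) mod 26 = 17 = R
Ciphertext: NIPYVMR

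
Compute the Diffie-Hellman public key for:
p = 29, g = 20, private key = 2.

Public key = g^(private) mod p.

Step 1: A = g^a mod p = 20^2 mod 29.
  20^1 mod 29 = 20
  20^2 mod 29 = (20 * 20) mod 29 = 23
Result: A = 23.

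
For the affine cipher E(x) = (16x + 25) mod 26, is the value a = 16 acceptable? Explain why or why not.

Step 1: Compute gcd(16, 26).
Step 2: gcd(16, 26) = 2.
Since gcd = 2 != 1, 16 shares a common factor with 26, so it cannot be used.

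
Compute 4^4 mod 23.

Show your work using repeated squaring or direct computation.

Step 1: Compute 4^4 mod 23 step by step, reducing modulo 23 at each step.
  4^1 mod 23 = 4
  4^2 mod 23 = (4 * 4) mod 23 = 16
  4^3 mod 23 = (16 * 4) mod 23 = 18
  4^4 mod 23 = (18 * 4) mod 23 = 3
Step 2: Result = 3.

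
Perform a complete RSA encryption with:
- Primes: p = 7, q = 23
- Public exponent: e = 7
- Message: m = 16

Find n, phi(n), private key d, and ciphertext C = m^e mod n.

Step 1: n = 7 * 23 = 161.
Step 2: phi(n) = (7-1)(23-1) = 6 * 22 = 132.
Step 3: Find d = 7^(-1) mod 132 = 19.
  Verify: 7 * 19 = 133 = 1 (mod 132).
Step 4: C = 16^7 mod 161 = 156.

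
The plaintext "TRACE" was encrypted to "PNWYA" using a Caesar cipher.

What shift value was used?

Step 1: Compare first letters: T (position 19) -> P (position 15).
Step 2: Shift = (15 - 19) mod 26 = 22.
The shift value is 22.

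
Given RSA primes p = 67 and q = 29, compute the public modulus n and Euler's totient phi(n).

Step 1: n = p * q = 67 * 29 = 1943.
Step 2: phi(n) = (p-1)(q-1) = 66 * 28 = 1848.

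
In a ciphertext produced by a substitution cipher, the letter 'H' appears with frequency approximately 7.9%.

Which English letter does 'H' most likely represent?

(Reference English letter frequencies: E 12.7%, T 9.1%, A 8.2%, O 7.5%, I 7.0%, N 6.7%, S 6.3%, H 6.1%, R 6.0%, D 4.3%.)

Step 1: The observed frequency is 7.9%.
Step 2: Compare with English frequencies:
  E: 12.7% (difference: 4.8%)
  T: 9.1% (difference: 1.2%)
  A: 8.2% (difference: 0.3%) <-- closest
  O: 7.5% (difference: 0.4%)
  I: 7.0% (difference: 0.9%)
  N: 6.7% (difference: 1.2%)
  S: 6.3% (difference: 1.6%)
  H: 6.1% (difference: 1.8%)
  R: 6.0% (difference: 1.9%)
  D: 4.3% (difference: 3.6%)
Step 3: 'H' most likely represents 'A' (frequency 8.2%).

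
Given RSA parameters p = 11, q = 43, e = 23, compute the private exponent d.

Step 1: n = 11 * 43 = 473.
Step 2: phi(n) = 10 * 42 = 420.
Step 3: Find d such that 23 * d = 1 (mod 420).
Step 4: d = 23^(-1) mod 420 = 347.
Verification: 23 * 347 = 7981 = 19 * 420 + 1.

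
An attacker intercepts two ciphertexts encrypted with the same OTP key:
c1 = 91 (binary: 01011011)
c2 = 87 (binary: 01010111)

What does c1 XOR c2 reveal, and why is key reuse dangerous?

Step 1: c1 XOR c2 = (m1 XOR k) XOR (m2 XOR k).
Step 2: By XOR associativity/commutativity: = m1 XOR m2 XOR k XOR k = m1 XOR m2.
Step 3: 01011011 XOR 01010111 = 00001100 = 12.
Step 4: The key cancels out! An attacker learns m1 XOR m2 = 12, revealing the relationship between plaintexts.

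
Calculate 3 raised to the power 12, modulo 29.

Step 1: Compute 3^12 mod 29 step by step, reducing modulo 29 at each step.
  3^1 mod 29 = 3
  3^2 mod 29 = (3 * 3) mod 29 = 9
  3^3 mod 29 = (9 * 3) mod 29 = 27
  3^4 mod 29 = (27 * 3) mod 29 = 23
  3^5 mod 29 = (23 * 3) mod 29 = 11
  3^6 mod 29 = (11 * 3) mod 29 = 4
  3^7 mod 29 = (4 * 3) mod 29 = 12
  3^8 mod 29 = (12 * 3) mod 29 = 7
  3^9 mod 29 = (7 * 3) mod 29 = 21
  3^10 mod 29 = (21 * 3) mod 29 = 5
  3^11 mod 29 = (5 * 3) mod 29 = 15
  3^12 mod 29 = (15 * 3) mod 29 = 16
Step 2: Result = 16.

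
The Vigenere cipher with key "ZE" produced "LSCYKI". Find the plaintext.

Step 1: Extend key: ZEZEZE
Step 2: Decrypt each letter (c - k) mod 26:
  L(11) - Z(25) = (11-25) mod 26 = 12 = M
  S(18) - E(4) = (18-4) mod 26 = 14 = O
  C(2) - Z(25) = (2-25) mod 26 = 3 = D
  Y(24) - E(4) = (24-4) mod 26 = 20 = U
  K(10) - Z(25) = (10-25) mod 26 = 11 = L
  I(8) - E(4) = (8-4) mod 26 = 4 = E
Plaintext: MODULE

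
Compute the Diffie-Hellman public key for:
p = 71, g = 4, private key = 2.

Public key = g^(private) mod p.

Step 1: A = g^a mod p = 4^2 mod 71.
  4^1 mod 71 = 4
  4^2 mod 71 = (4 * 4) mod 71 = 16
Result: A = 16.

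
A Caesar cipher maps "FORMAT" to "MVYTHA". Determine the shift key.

Step 1: Compare first letters: F (position 5) -> M (position 12).
Step 2: Shift = (12 - 5) mod 26 = 7.
The shift value is 7.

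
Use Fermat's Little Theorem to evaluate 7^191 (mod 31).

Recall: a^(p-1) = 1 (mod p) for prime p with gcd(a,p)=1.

Step 1: Since 31 is prime, by Fermat's Little Theorem: 7^30 = 1 (mod 31).
Step 2: Reduce exponent: 191 mod 30 = 11.
Step 3: So 7^191 = 7^11 (mod 31).
Step 4: 7^11 mod 31 = 20.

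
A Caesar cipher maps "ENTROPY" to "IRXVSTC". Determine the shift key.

Step 1: Compare first letters: E (position 4) -> I (position 8).
Step 2: Shift = (8 - 4) mod 26 = 4.
The shift value is 4.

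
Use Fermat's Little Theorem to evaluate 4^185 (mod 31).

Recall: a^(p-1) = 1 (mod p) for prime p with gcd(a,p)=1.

Step 1: Since 31 is prime, by Fermat's Little Theorem: 4^30 = 1 (mod 31).
Step 2: Reduce exponent: 185 mod 30 = 5.
Step 3: So 4^185 = 4^5 (mod 31).
Step 4: 4^5 mod 31 = 1.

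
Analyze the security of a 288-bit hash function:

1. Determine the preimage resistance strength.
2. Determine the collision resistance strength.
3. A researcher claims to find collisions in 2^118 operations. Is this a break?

Step 1: Preimage resistance requires brute-force of 2^288 operations.
Step 2: Collision resistance (birthday bound) = 2^(288/2) = 2^144.
Step 3: The claimed attack costs 2^118 operations.
Step 4: Since 2^118 < 2^144, the claimed attack beats the generic birthday bound, so collision resistance is broken.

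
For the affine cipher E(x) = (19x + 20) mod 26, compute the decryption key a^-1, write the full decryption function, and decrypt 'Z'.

Step 1: Find a^-1, the modular inverse of 19 mod 26.
Step 2: We need 19 * a^-1 = 1 (mod 26).
Step 3: 19 * 11 = 209 = 8 * 26 + 1, so a^-1 = 11.
Step 4: D(y) = 11(y - 20) mod 26.
Step 5: Apply to 'Z' (y = 25): D(25) = 11 * (25 - 20) mod 26 = 11 * 5 mod 26 = 3 -> 'D'.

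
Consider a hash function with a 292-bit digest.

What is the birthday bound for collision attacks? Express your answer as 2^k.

Step 1: The birthday paradox gives collision probability ~50% after sqrt(2^n) = 2^(n/2) hashes.
Step 2: For 292-bit output: 2^(292/2) = 2^146.
Step 3: Approximately 2^146 hash computations needed.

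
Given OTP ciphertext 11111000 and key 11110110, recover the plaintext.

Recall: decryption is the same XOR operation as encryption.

Step 1: XOR ciphertext with key:
  Ciphertext: 11111000
  Key:        11110110
  XOR:        00001110
Step 2: Plaintext = 00001110 = 14 in decimal.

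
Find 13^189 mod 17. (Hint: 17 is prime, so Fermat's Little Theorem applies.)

Step 1: Since 17 is prime, by Fermat's Little Theorem: 13^16 = 1 (mod 17).
Step 2: Reduce exponent: 189 mod 16 = 13.
Step 3: So 13^189 = 13^13 (mod 17).
Step 4: 13^13 mod 17 = 13.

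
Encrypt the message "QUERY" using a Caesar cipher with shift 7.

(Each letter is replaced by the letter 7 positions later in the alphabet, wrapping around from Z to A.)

Step 1: For each letter, shift forward by 7 positions (mod 26).
  Q (position 16) -> position (16+7) mod 26 = 23 -> X
  U (position 20) -> position (20+7) mod 26 = 1 -> B
  E (position 4) -> position (4+7) mod 26 = 11 -> L
  R (position 17) -> position (17+7) mod 26 = 24 -> Y
  Y (position 24) -> position (24+7) mod 26 = 5 -> F
Result: XBLYF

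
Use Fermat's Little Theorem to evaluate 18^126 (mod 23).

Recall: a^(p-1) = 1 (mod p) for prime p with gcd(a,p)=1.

Step 1: Since 23 is prime, by Fermat's Little Theorem: 18^22 = 1 (mod 23).
Step 2: Reduce exponent: 126 mod 22 = 16.
Step 3: So 18^126 = 18^16 (mod 23).
Step 4: 18^16 mod 23 = 3.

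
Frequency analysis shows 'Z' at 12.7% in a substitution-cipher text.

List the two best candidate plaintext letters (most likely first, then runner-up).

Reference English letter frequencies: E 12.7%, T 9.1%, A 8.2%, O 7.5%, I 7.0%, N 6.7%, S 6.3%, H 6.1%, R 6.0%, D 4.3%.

Step 1: Observed frequency of 'Z' is 12.7%.
Step 2: Compute distances to each reference frequency and sort:
  E (12.7%): difference = 0.0% <-- BEST
  T (9.1%): difference = 3.6% <-- RUNNER-UP
  A (8.2%): difference = 4.5%
  O (7.5%): difference = 5.2%
  I (7.0%): difference = 5.7%
Step 3: Most likely is 'E' (12.7%, diff 0.0%); second most likely is 'T' (9.1%, diff 3.6%).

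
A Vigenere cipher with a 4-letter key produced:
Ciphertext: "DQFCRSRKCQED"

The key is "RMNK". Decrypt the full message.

Step 1: Key 'RMNK' has length 4. Extended key: RMNKRMNKRMNK
Step 2: Decrypt each position:
  D(3) - R(17) = 12 = M
  Q(16) - M(12) = 4 = E
  F(5) - N(13) = 18 = S
  C(2) - K(10) = 18 = S
  R(17) - R(17) = 0 = A
  S(18) - M(12) = 6 = G
  R(17) - N(13) = 4 = E
  K(10) - K(10) = 0 = A
  C(2) - R(17) = 11 = L
  Q(16) - M(12) = 4 = E
  E(4) - N(13) = 17 = R
  D(3) - K(10) = 19 = T
Plaintext: MESSAGEALERT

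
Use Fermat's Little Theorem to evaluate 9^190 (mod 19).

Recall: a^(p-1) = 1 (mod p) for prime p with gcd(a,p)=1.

Step 1: Since 19 is prime, by Fermat's Little Theorem: 9^18 = 1 (mod 19).
Step 2: Reduce exponent: 190 mod 18 = 10.
Step 3: So 9^190 = 9^10 (mod 19).
Step 4: 9^10 mod 19 = 9.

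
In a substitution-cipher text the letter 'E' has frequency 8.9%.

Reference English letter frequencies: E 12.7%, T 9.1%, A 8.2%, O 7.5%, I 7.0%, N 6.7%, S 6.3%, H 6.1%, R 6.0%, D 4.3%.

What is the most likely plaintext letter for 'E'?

Step 1: The observed frequency is 8.9%.
Step 2: Compare with English frequencies:
  E: 12.7% (difference: 3.8%)
  T: 9.1% (difference: 0.2%) <-- closest
  A: 8.2% (difference: 0.7%)
  O: 7.5% (difference: 1.4%)
  I: 7.0% (difference: 1.9%)
  N: 6.7% (difference: 2.2%)
  S: 6.3% (difference: 2.6%)
  H: 6.1% (difference: 2.8%)
  R: 6.0% (difference: 2.9%)
  D: 4.3% (difference: 4.6%)
Step 3: 'E' most likely represents 'T' (frequency 9.1%).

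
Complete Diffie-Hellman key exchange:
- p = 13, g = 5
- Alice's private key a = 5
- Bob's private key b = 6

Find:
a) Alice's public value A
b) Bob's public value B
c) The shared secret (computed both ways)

Step 1: A = g^a mod p = 5^5 mod 13 = 5.
Step 2: B = g^b mod p = 5^6 mod 13 = 12.
Step 3: Alice computes s = B^a mod p = 12^5 mod 13 = 12.
Step 4: Bob computes s = A^b mod p = 5^6 mod 13 = 12.
Both sides agree: shared secret = 12.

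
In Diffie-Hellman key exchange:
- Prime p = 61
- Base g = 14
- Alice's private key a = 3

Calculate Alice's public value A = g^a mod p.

Step 1: A = g^a mod p = 14^3 mod 61.
  14^1 mod 61 = 14
  14^2 mod 61 = (14 * 14) mod 61 = 13
  14^3 mod 61 = (13 * 14) mod 61 = 60
Result: A = 60.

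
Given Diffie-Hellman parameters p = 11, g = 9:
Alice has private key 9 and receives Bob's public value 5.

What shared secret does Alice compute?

Step 1: s = B^a mod p = 5^9 mod 11.
  5^1 mod 11 = 5
  5^2 mod 11 = (5 * 5) mod 11 = 3
  5^3 mod 11 = (3 * 5) mod 11 = 4
  5^4 mod 11 = (4 * 5) mod 11 = 9
  5^5 mod 11 = (9 * 5) mod 11 = 1
  5^6 mod 11 = (1 * 5) mod 11 = 5
  5^7 mod 11 = (5 * 5) mod 11 = 3
  5^8 mod 11 = (3 * 5) mod 11 = 4
  5^9 mod 11 = (4 * 5) mod 11 = 9
Result: shared secret = 9.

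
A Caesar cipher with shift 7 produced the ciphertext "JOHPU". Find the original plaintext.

Step 1: Reverse the shift by subtracting 7 from each letter position.
  J (position 9) -> position (9-7) mod 26 = 2 -> C
  O (position 14) -> position (14-7) mod 26 = 7 -> H
  H (position 7) -> position (7-7) mod 26 = 0 -> A
  P (position 15) -> position (15-7) mod 26 = 8 -> I
  U (position 20) -> position (20-7) mod 26 = 13 -> N
Decrypted message: CHAIN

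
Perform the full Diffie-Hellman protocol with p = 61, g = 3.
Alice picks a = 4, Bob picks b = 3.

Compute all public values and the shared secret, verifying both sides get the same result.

Step 1: A = g^a mod p = 3^4 mod 61 = 20.
Step 2: B = g^b mod p = 3^3 mod 61 = 27.
Step 3: Alice computes s = B^a mod p = 27^4 mod 61 = 9.
Step 4: Bob computes s = A^b mod p = 20^3 mod 61 = 9.
Both sides agree: shared secret = 9.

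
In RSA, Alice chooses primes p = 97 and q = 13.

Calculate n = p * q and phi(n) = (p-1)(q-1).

Step 1: n = p * q = 97 * 13 = 1261.
Step 2: phi(n) = (p-1)(q-1) = 96 * 12 = 1152.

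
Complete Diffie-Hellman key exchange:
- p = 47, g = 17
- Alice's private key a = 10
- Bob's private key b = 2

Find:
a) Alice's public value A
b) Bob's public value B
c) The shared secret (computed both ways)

Step 1: A = g^a mod p = 17^10 mod 47 = 28.
Step 2: B = g^b mod p = 17^2 mod 47 = 7.
Step 3: Alice computes s = B^a mod p = 7^10 mod 47 = 32.
Step 4: Bob computes s = A^b mod p = 28^2 mod 47 = 32.
Both sides agree: shared secret = 32.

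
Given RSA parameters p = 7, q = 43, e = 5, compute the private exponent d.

Step 1: n = 7 * 43 = 301.
Step 2: phi(n) = 6 * 42 = 252.
Step 3: Find d such that 5 * d = 1 (mod 252).
Step 4: d = 5^(-1) mod 252 = 101.
Verification: 5 * 101 = 505 = 2 * 252 + 1.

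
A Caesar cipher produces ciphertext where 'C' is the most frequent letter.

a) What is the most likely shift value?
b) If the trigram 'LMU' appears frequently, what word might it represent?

Step 1: In English, 'E' is the most frequent letter (12.7%).
Step 2: The most frequent ciphertext letter is 'C' (position 2).
Step 3: Shift = (2 - 4) mod 26 = 24.
Step 4: Decrypt 'LMU' by shifting back 24:
  L -> N
  M -> O
  U -> W
Step 5: 'LMU' decrypts to 'NOW'.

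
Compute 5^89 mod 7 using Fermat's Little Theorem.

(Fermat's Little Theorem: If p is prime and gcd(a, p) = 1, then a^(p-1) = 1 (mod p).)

Step 1: Since 7 is prime, by Fermat's Little Theorem: 5^6 = 1 (mod 7).
Step 2: Reduce exponent: 89 mod 6 = 5.
Step 3: So 5^89 = 5^5 (mod 7).
Step 4: 5^5 mod 7 = 3.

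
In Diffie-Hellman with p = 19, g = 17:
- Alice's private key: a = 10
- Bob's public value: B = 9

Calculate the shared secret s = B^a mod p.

Step 1: s = B^a mod p = 9^10 mod 19.
  9^1 mod 19 = 9
  9^2 mod 19 = (9 * 9) mod 19 = 5
  9^3 mod 19 = (5 * 9) mod 19 = 7
  9^4 mod 19 = (7 * 9) mod 19 = 6
  9^5 mod 19 = (6 * 9) mod 19 = 16
  9^6 mod 19 = (16 * 9) mod 19 = 11
  9^7 mod 19 = (11 * 9) mod 19 = 4
  9^8 mod 19 = (4 * 9) mod 19 = 17
  9^9 mod 19 = (17 * 9) mod 19 = 1
  9^10 mod 19 = (1 * 9) mod 19 = 9
Result: shared secret = 9.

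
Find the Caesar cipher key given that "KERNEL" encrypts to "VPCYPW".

Step 1: Compare first letters: K (position 10) -> V (position 21).
Step 2: Shift = (21 - 10) mod 26 = 11.
The shift value is 11.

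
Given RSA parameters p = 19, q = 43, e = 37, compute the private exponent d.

Step 1: n = 19 * 43 = 817.
Step 2: phi(n) = 18 * 42 = 756.
Step 3: Find d such that 37 * d = 1 (mod 756).
Step 4: d = 37^(-1) mod 756 = 613.
Verification: 37 * 613 = 22681 = 30 * 756 + 1.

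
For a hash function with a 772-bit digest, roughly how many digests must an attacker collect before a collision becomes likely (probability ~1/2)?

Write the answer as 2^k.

Step 1: The birthday paradox gives collision probability ~50% after sqrt(2^n) = 2^(n/2) hashes.
Step 2: For 772-bit output: 2^(772/2) = 2^386.
Step 3: Approximately 2^386 hash computations needed.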